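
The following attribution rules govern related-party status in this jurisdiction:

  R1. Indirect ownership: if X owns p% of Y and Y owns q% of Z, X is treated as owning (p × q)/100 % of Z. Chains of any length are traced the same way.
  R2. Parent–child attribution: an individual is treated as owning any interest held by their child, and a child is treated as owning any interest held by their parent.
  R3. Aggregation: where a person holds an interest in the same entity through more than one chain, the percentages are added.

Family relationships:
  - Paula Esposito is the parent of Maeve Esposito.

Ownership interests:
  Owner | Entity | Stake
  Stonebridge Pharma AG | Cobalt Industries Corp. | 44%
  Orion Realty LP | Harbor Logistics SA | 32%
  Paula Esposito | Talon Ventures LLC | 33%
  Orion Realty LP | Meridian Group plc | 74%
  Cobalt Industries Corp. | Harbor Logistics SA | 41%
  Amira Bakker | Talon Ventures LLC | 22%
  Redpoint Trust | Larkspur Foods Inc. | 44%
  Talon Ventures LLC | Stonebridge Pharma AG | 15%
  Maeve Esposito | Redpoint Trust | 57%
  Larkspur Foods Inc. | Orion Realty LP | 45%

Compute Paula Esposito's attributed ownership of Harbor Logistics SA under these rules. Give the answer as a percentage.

By parent–child attribution (R2), Paula Esposito is treated as owning Maeve Esposito's 57% interest in Redpoint Trust.
Chain via Talon Ventures LLC → Stonebridge Pharma AG → Cobalt Industries Corp. (R1): 33% × 15% × 44% × 41% = 0.89298% of Harbor Logistics SA.
Chain via Redpoint Trust → Larkspur Foods Inc. → Orion Realty LP (R1): 57% × 44% × 45% × 32% = 3.61152% of Harbor Logistics SA.
Aggregating (R3): 0.89298% + 3.61152% = 4.5045%.

4.5045%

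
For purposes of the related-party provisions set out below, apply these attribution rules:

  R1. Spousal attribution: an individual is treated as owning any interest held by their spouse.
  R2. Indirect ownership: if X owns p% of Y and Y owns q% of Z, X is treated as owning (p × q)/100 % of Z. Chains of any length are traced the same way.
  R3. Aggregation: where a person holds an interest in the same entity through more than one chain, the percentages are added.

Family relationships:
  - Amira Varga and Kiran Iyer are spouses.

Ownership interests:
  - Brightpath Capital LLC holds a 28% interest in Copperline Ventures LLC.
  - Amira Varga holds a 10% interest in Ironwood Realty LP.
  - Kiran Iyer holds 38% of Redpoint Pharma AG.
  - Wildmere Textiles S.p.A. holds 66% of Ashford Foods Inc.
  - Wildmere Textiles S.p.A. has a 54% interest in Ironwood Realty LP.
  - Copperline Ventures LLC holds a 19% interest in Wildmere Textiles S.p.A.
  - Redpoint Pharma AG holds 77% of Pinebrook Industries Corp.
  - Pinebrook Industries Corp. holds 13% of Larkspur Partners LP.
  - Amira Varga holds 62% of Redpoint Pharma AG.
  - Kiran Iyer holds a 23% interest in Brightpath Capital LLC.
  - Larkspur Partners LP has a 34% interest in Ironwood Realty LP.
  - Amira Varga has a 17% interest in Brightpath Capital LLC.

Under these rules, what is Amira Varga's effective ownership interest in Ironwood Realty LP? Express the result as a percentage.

By spousal attribution (R1), Amira Varga is treated as also owning Kiran Iyer's interest in Brightpath Capital LLC, giving 17% + 23% = 40%.
By spousal attribution (R1), Amira Varga is treated as also owning Kiran Iyer's interest in Redpoint Pharma AG, giving 62% + 38% = 100%.
Chain via Brightpath Capital LLC → Copperline Ventures LLC → Wildmere Textiles S.p.A. (R2): 40% × 28% × 19% × 54% = 1.14912% of Ironwood Realty LP.
Chain via Redpoint Pharma AG → Pinebrook Industries Corp. → Larkspur Partners LP (R2): 100% × 77% × 13% × 34% = 3.4034% of Ironwood Realty LP.
Direct interest in Ironwood Realty LP: 10%.
Aggregating (R3): 1.14912% + 3.4034% + 10% = 14.55252%.

14.55252%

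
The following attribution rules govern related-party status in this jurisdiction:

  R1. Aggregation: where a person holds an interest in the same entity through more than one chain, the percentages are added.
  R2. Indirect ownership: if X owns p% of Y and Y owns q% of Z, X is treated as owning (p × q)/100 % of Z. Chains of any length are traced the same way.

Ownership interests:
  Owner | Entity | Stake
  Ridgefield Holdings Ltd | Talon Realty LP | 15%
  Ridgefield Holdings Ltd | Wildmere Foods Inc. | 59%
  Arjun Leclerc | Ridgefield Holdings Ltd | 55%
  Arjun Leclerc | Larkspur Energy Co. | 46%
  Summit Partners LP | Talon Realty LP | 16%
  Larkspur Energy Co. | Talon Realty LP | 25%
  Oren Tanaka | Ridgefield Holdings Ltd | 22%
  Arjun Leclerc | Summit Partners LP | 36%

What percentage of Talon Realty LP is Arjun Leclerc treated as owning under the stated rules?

Chain via Summit Partners LP (R2): 36% × 16% = 5.76% of Talon Realty LP.
Chain via Ridgefield Holdings Ltd (R2): 55% × 15% = 8.25% of Talon Realty LP.
Chain via Larkspur Energy Co. (R2): 46% × 25% = 11.5% of Talon Realty LP.
Aggregating (R1): 5.76% + 8.25% + 11.5% = 25.51%.

25.51%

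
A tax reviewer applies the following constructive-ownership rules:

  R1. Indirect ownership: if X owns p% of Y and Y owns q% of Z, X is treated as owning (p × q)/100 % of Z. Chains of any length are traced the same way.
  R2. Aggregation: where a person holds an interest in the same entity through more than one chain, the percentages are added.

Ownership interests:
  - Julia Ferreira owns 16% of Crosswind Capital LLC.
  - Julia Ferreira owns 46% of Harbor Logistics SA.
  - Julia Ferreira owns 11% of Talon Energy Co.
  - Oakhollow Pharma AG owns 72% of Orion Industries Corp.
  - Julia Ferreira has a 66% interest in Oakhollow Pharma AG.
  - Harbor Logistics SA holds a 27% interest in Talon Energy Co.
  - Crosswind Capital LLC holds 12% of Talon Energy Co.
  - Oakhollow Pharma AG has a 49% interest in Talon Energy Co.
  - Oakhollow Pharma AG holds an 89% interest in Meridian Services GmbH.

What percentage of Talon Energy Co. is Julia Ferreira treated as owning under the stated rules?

57.68%

Chain via Crosswind Capital LLC (R1): 16% × 12% = 1.92% of Talon Energy Co.
Chain via Harbor Logistics SA (R1): 46% × 27% = 12.42% of Talon Energy Co.
Chain via Oakhollow Pharma AG (R1): 66% × 49% = 32.34% of Talon Energy Co.
Direct interest in Talon Energy Co: 11%.
Aggregating (R2): 1.92% + 12.42% + 32.34% + 11% = 57.68%.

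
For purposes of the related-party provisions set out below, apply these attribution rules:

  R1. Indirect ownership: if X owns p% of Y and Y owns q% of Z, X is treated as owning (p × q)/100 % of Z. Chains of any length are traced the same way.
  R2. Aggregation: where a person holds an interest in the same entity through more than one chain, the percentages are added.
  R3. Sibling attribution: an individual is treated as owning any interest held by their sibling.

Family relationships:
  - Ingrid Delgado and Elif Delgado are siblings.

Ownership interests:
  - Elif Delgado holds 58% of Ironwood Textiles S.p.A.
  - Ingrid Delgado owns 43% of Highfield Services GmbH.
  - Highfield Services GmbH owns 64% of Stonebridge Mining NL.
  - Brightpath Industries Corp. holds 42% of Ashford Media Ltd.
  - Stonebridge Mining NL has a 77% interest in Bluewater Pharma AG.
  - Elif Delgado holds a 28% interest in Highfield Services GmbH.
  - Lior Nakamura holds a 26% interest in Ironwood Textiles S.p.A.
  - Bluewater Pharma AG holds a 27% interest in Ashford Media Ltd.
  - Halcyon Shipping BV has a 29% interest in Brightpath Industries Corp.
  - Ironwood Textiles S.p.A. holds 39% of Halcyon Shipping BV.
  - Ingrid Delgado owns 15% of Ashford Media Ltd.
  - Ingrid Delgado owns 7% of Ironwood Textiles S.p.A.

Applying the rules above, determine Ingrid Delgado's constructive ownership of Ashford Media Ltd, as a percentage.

27.534606%

By sibling attribution (R3), Ingrid Delgado is treated as also owning Elif Delgado's interest in Ironwood Textiles S.p.A, giving 7% + 58% = 65%.
By sibling attribution (R3), Ingrid Delgado is treated as also owning Elif Delgado's interest in Highfield Services GmbH, giving 43% + 28% = 71%.
Chain via Ironwood Textiles S.p.A. → Halcyon Shipping BV → Brightpath Industries Corp. (R1): 65% × 39% × 29% × 42% = 3.08763% of Ashford Media Ltd.
Chain via Highfield Services GmbH → Stonebridge Mining NL → Bluewater Pharma AG (R1): 71% × 64% × 77% × 27% = 9.446976% of Ashford Media Ltd.
Direct interest in Ashford Media Ltd: 15%.
Aggregating (R2): 3.08763% + 9.446976% + 15% = 27.534606%.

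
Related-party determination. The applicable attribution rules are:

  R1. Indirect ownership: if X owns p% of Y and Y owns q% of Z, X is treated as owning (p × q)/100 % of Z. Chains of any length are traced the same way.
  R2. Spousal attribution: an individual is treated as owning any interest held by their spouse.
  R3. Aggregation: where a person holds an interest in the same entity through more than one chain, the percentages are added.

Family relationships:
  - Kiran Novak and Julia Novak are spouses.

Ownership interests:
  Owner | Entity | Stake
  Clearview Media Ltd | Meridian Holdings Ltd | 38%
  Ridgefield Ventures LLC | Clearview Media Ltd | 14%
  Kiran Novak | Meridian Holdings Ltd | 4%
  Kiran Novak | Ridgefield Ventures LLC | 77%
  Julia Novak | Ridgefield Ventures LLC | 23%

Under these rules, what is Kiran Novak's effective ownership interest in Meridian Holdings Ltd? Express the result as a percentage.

9.32%

By spousal attribution (R2), Kiran Novak is treated as also owning Julia Novak's interest in Ridgefield Ventures LLC, giving 77% + 23% = 100%.
Chain via Ridgefield Ventures LLC → Clearview Media Ltd (R1): 100% × 14% × 38% = 5.32% of Meridian Holdings Ltd.
Direct interest in Meridian Holdings Ltd: 4%.
Aggregating (R3): 5.32% + 4% = 9.32%.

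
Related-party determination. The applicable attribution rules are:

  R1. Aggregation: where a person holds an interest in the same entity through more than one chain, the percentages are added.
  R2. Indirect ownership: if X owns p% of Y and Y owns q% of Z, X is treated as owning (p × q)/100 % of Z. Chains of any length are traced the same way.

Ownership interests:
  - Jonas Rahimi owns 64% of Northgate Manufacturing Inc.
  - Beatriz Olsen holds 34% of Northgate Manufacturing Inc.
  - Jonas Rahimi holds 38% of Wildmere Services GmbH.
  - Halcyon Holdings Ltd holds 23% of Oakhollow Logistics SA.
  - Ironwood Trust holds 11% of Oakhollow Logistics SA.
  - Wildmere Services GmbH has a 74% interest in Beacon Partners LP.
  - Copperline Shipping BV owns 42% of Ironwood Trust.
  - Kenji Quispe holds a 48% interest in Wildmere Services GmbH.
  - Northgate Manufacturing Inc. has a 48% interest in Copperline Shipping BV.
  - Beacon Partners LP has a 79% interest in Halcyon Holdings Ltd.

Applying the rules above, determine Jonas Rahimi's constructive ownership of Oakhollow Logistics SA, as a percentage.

Chain via Northgate Manufacturing Inc. → Copperline Shipping BV → Ironwood Trust (R2): 64% × 48% × 42% × 11% = 1.419264% of Oakhollow Logistics SA.
Chain via Wildmere Services GmbH → Beacon Partners LP → Halcyon Holdings Ltd (R2): 38% × 74% × 79% × 23% = 5.109404% of Oakhollow Logistics SA.
Aggregating (R1): 1.419264% + 5.109404% = 6.528668%.

6.528668%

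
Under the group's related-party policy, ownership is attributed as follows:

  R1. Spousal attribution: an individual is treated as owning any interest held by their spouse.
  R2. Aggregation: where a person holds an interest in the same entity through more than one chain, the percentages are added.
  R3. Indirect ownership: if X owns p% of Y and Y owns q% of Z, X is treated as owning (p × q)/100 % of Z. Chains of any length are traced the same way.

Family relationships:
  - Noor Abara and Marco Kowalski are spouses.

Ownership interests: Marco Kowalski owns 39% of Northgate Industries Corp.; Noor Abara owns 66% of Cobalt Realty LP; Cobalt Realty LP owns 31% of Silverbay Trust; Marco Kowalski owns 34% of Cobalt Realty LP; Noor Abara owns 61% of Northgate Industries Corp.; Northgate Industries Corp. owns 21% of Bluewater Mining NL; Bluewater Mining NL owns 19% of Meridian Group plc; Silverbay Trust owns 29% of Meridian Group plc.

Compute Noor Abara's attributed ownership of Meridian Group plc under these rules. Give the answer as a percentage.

12.98%

By spousal attribution (R1), Noor Abara is treated as also owning Marco Kowalski's interest in Cobalt Realty LP, giving 66% + 34% = 100%.
By spousal attribution (R1), Noor Abara is treated as also owning Marco Kowalski's interest in Northgate Industries Corp, giving 61% + 39% = 100%.
Chain via Cobalt Realty LP → Silverbay Trust (R3): 100% × 31% × 29% = 8.99% of Meridian Group plc.
Chain via Northgate Industries Corp. → Bluewater Mining NL (R3): 100% × 21% × 19% = 3.99% of Meridian Group plc.
Aggregating (R2): 8.99% + 3.99% = 12.98%.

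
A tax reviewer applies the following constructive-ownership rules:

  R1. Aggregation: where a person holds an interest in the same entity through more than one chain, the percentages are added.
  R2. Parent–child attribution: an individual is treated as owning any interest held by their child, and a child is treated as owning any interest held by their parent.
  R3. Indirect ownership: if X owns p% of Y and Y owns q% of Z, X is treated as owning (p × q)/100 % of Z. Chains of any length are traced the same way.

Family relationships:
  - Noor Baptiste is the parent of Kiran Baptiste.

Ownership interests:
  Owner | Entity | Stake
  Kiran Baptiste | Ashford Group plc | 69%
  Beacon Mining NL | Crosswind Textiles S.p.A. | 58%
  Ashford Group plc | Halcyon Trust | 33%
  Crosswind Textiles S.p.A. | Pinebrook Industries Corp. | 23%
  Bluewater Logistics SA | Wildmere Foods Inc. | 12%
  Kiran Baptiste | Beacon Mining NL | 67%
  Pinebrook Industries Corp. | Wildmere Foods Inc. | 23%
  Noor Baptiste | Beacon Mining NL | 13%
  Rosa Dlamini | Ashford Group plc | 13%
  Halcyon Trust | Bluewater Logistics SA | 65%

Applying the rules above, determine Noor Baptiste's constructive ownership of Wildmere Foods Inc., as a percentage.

By parent–child attribution (R2), Noor Baptiste is treated as also owning Kiran Baptiste's interest in Beacon Mining NL, giving 13% + 67% = 80%.
By parent–child attribution (R2), Noor Baptiste is treated as owning Kiran Baptiste's 69% interest in Ashford Group plc.
Chain via Beacon Mining NL → Crosswind Textiles S.p.A. → Pinebrook Industries Corp. (R3): 80% × 58% × 23% × 23% = 2.45456% of Wildmere Foods Inc.
Chain via Ashford Group plc → Halcyon Trust → Bluewater Logistics SA (R3): 69% × 33% × 65% × 12% = 1.77606% of Wildmere Foods Inc.
Aggregating (R1): 2.45456% + 1.77606% = 4.23062%.

4.23062%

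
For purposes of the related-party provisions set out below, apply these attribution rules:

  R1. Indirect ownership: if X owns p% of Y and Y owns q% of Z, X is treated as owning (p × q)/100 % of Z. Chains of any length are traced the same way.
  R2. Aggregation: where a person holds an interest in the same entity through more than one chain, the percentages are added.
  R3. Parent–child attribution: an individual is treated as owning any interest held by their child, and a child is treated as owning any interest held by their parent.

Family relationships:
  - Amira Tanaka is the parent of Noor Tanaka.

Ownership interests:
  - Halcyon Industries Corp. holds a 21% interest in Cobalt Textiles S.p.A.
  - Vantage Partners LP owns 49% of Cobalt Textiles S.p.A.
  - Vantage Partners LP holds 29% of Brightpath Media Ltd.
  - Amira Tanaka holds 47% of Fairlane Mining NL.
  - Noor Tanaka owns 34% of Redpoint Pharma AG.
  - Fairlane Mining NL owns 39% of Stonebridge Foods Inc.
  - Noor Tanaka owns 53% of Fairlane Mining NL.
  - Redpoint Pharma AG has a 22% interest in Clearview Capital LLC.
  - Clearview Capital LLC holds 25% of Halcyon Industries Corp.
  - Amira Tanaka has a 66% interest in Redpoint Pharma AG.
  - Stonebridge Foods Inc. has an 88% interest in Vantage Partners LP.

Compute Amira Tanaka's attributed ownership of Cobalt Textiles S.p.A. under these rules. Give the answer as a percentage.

17.9718%

By parent–child attribution (R3), Amira Tanaka is treated as also owning Noor Tanaka's interest in Fairlane Mining NL, giving 47% + 53% = 100%.
By parent–child attribution (R3), Amira Tanaka is treated as also owning Noor Tanaka's interest in Redpoint Pharma AG, giving 66% + 34% = 100%.
Chain via Fairlane Mining NL → Stonebridge Foods Inc. → Vantage Partners LP (R1): 100% × 39% × 88% × 49% = 16.8168% of Cobalt Textiles S.p.A.
Chain via Redpoint Pharma AG → Clearview Capital LLC → Halcyon Industries Corp. (R1): 100% × 22% × 25% × 21% = 1.155% of Cobalt Textiles S.p.A.
Aggregating (R2): 16.8168% + 1.155% = 17.9718%.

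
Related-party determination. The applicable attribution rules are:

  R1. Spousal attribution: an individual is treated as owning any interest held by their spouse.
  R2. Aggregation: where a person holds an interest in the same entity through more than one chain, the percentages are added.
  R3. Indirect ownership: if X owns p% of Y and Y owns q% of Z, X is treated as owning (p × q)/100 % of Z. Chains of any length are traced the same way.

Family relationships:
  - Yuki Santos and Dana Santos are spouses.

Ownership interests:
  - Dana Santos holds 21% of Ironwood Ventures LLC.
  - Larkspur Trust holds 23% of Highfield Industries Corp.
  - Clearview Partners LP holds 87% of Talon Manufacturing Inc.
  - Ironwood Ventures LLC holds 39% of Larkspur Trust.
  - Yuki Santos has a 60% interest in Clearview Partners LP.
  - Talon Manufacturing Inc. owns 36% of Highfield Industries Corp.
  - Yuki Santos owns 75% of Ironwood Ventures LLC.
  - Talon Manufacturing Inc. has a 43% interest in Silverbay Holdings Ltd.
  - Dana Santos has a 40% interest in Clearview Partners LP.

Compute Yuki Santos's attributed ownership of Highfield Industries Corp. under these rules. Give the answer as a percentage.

39.9312%

By spousal attribution (R1), Yuki Santos is treated as also owning Dana Santos's interest in Ironwood Ventures LLC, giving 75% + 21% = 96%.
By spousal attribution (R1), Yuki Santos is treated as also owning Dana Santos's interest in Clearview Partners LP, giving 60% + 40% = 100%.
Chain via Ironwood Ventures LLC → Larkspur Trust (R3): 96% × 39% × 23% = 8.6112% of Highfield Industries Corp.
Chain via Clearview Partners LP → Talon Manufacturing Inc. (R3): 100% × 87% × 36% = 31.32% of Highfield Industries Corp.
Aggregating (R2): 8.6112% + 31.32% = 39.9312%.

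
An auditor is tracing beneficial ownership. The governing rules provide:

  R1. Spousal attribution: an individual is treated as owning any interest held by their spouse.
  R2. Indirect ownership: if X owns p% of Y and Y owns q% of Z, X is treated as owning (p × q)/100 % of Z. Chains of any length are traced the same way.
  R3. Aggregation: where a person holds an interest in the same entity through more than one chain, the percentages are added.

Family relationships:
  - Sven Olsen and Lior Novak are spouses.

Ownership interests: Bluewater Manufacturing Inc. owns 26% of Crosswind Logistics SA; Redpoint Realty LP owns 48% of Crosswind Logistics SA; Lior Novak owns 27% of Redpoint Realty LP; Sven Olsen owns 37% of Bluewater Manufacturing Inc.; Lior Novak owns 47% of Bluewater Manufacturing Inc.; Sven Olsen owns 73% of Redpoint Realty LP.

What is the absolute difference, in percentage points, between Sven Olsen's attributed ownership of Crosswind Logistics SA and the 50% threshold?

19.84

By spousal attribution (R1), Sven Olsen is treated as also owning Lior Novak's interest in Bluewater Manufacturing Inc, giving 37% + 47% = 84%.
By spousal attribution (R1), Sven Olsen is treated as also owning Lior Novak's interest in Redpoint Realty LP, giving 73% + 27% = 100%.
Chain via Bluewater Manufacturing Inc. (R2): 84% × 26% = 21.84% of Crosswind Logistics SA.
Chain via Redpoint Realty LP (R2): 100% × 48% = 48% of Crosswind Logistics SA.
Aggregating (R3): 21.84% + 48% = 69.84%.
69.84% exceeds the 50% threshold by 19.84 percentage points.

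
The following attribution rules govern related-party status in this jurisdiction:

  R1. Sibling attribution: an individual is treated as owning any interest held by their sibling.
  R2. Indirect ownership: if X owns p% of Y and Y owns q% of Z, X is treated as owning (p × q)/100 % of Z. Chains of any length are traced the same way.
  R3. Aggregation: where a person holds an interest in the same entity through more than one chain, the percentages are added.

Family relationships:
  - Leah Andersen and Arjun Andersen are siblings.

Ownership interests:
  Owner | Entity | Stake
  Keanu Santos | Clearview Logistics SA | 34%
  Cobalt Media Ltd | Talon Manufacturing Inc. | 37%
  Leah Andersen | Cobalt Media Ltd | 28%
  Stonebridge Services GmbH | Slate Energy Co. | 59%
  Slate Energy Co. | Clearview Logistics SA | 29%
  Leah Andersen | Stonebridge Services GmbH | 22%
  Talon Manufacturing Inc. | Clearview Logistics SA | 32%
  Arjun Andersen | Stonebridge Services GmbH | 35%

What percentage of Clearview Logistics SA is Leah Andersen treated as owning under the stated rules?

13.0679%

By sibling attribution (R1), Leah Andersen is treated as also owning Arjun Andersen's interest in Stonebridge Services GmbH, giving 22% + 35% = 57%.
Chain via Stonebridge Services GmbH → Slate Energy Co. (R2): 57% × 59% × 29% = 9.7527% of Clearview Logistics SA.
Chain via Cobalt Media Ltd → Talon Manufacturing Inc. (R2): 28% × 37% × 32% = 3.3152% of Clearview Logistics SA.
Aggregating (R3): 9.7527% + 3.3152% = 13.0679%.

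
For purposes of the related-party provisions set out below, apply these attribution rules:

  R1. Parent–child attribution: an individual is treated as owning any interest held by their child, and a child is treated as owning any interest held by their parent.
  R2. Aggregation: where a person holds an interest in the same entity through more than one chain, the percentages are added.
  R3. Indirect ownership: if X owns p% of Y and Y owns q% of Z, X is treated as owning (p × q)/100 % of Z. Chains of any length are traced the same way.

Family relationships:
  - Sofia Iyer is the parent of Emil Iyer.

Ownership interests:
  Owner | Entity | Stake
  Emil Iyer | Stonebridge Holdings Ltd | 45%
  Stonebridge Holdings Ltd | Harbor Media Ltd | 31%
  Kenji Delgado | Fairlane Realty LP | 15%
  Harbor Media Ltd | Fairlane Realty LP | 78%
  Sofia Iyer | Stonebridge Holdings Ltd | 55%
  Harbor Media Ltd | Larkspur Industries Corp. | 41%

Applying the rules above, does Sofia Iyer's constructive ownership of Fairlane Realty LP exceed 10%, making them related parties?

Yes

By parent–child attribution (R1), Sofia Iyer is treated as also owning Emil Iyer's interest in Stonebridge Holdings Ltd, giving 55% + 45% = 100%.
Chain via Stonebridge Holdings Ltd → Harbor Media Ltd (R3): 100% × 31% × 78% = 24.18% of Fairlane Realty LP.
24.18% exceeds the 10% threshold, so Sofia is a related party to Fairlane Realty LP.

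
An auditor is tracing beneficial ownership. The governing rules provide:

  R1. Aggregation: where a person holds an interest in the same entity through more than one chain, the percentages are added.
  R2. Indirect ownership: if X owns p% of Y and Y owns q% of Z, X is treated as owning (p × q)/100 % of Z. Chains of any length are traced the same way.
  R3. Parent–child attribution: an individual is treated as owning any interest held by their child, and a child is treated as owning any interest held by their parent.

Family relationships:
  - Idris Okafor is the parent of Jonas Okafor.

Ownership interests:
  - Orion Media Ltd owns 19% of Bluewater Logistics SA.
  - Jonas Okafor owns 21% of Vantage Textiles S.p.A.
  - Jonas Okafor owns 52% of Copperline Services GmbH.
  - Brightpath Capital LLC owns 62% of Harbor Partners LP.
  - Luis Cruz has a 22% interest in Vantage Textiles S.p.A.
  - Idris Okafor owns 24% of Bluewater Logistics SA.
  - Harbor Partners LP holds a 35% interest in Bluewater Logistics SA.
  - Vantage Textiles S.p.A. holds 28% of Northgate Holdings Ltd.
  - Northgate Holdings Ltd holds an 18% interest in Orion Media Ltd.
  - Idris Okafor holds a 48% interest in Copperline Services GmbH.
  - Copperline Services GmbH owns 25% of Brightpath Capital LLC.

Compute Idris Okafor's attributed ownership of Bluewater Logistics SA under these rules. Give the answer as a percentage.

By parent–child attribution (R3), Idris Okafor is treated as also owning Jonas Okafor's interest in Copperline Services GmbH, giving 48% + 52% = 100%.
By parent–child attribution (R3), Idris Okafor is treated as owning Jonas Okafor's 21% interest in Vantage Textiles S.p.A.
Chain via Copperline Services GmbH → Brightpath Capital LLC → Harbor Partners LP (R2): 100% × 25% × 62% × 35% = 5.425% of Bluewater Logistics SA.
Direct interest in Bluewater Logistics SA: 24%.
Chain via Vantage Textiles S.p.A. → Northgate Holdings Ltd → Orion Media Ltd (R2): 21% × 28% × 18% × 19% = 0.201096% of Bluewater Logistics SA.
Aggregating (R1): 5.425% + 24% + 0.201096% = 29.626096%.

29.626096%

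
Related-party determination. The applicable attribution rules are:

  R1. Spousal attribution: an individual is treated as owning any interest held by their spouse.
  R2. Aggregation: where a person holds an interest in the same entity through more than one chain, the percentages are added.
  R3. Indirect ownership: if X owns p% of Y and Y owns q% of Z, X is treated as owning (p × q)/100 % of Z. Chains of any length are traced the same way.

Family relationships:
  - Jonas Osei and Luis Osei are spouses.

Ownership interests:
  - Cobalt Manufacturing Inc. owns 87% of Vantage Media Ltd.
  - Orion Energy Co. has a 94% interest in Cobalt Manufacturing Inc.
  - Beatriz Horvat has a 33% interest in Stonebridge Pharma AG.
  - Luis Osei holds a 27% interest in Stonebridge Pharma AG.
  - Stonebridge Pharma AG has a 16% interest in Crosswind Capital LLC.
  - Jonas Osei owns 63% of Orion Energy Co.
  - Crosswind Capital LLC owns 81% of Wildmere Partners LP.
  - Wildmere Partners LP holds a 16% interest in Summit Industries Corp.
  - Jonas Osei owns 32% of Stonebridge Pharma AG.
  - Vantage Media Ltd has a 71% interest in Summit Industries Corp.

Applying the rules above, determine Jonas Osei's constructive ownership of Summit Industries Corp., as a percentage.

37.803618%

By spousal attribution (R1), Jonas Osei is treated as also owning Luis Osei's interest in Stonebridge Pharma AG, giving 32% + 27% = 59%.
Chain via Stonebridge Pharma AG → Crosswind Capital LLC → Wildmere Partners LP (R3): 59% × 16% × 81% × 16% = 1.223424% of Summit Industries Corp.
Chain via Orion Energy Co. → Cobalt Manufacturing Inc. → Vantage Media Ltd (R3): 63% × 94% × 87% × 71% = 36.580194% of Summit Industries Corp.
Aggregating (R2): 1.223424% + 36.580194% = 37.803618%.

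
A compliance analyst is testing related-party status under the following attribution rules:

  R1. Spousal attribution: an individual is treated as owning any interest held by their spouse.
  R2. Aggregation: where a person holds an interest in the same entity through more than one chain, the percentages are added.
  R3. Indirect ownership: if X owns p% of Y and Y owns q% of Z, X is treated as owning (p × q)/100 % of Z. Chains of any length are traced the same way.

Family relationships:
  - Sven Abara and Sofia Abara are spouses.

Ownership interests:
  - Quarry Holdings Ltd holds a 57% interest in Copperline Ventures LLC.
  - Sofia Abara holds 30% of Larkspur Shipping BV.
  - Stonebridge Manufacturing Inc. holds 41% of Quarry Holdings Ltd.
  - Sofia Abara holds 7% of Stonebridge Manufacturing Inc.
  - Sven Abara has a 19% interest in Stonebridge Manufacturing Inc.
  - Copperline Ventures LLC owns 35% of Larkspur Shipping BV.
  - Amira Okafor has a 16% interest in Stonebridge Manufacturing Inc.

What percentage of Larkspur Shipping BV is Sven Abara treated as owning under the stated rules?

32.12667%

By spousal attribution (R1), Sven Abara is treated as also owning Sofia Abara's interest in Stonebridge Manufacturing Inc, giving 19% + 7% = 26%.
By spousal attribution (R1), Sven Abara is treated as owning Sofia Abara's 30% interest in Larkspur Shipping BV.
Chain via Stonebridge Manufacturing Inc. → Quarry Holdings Ltd → Copperline Ventures LLC (R3): 26% × 41% × 57% × 35% = 2.12667% of Larkspur Shipping BV.
Direct interest in Larkspur Shipping BV: 30%.
Aggregating (R2): 2.12667% + 30% = 32.12667%.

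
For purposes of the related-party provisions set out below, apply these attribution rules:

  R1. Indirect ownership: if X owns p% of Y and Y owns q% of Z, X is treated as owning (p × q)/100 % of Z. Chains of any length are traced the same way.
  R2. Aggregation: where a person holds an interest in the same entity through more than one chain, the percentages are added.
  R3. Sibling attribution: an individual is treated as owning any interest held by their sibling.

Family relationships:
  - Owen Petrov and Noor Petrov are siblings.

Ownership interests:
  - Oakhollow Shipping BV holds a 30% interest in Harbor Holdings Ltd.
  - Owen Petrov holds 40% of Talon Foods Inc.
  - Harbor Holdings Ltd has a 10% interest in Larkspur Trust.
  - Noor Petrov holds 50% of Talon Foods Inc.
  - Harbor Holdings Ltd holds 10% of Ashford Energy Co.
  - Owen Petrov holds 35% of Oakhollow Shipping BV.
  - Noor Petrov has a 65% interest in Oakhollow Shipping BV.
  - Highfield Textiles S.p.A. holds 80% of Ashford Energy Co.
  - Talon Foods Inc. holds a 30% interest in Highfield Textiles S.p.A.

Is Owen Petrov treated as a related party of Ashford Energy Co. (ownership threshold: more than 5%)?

By sibling attribution (R3), Owen Petrov is treated as also owning Noor Petrov's interest in Oakhollow Shipping BV, giving 35% + 65% = 100%.
By sibling attribution (R3), Owen Petrov is treated as also owning Noor Petrov's interest in Talon Foods Inc, giving 40% + 50% = 90%.
Chain via Oakhollow Shipping BV → Harbor Holdings Ltd (R1): 100% × 30% × 10% = 3% of Ashford Energy Co.
Chain via Talon Foods Inc. → Highfield Textiles S.p.A. (R1): 90% × 30% × 80% = 21.6% of Ashford Energy Co.
Aggregating (R2): 3% + 21.6% = 24.6%.
24.6% exceeds the 5% threshold, so Owen is a related party to Ashford Energy Co.

Yes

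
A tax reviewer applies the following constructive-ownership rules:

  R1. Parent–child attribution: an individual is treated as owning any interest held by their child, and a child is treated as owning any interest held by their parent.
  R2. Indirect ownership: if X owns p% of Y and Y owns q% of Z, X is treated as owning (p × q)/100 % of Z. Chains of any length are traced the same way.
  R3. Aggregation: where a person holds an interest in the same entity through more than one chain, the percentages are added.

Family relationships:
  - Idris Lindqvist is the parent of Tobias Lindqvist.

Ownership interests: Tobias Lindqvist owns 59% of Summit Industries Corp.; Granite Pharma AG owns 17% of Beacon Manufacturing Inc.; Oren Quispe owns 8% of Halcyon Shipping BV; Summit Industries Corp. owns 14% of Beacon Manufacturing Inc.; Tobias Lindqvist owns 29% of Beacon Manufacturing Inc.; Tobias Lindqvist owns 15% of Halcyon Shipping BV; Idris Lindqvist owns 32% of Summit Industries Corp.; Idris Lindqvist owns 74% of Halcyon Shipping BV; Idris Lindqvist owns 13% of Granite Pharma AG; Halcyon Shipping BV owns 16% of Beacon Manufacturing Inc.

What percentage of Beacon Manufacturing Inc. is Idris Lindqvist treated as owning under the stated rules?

58.19%

By parent–child attribution (R1), Idris Lindqvist is treated as also owning Tobias Lindqvist's interest in Summit Industries Corp, giving 32% + 59% = 91%.
By parent–child attribution (R1), Idris Lindqvist is treated as also owning Tobias Lindqvist's interest in Halcyon Shipping BV, giving 74% + 15% = 89%.
By parent–child attribution (R1), Idris Lindqvist is treated as owning Tobias Lindqvist's 29% interest in Beacon Manufacturing Inc.
Chain via Granite Pharma AG (R2): 13% × 17% = 2.21% of Beacon Manufacturing Inc.
Chain via Summit Industries Corp. (R2): 91% × 14% = 12.74% of Beacon Manufacturing Inc.
Chain via Halcyon Shipping BV (R2): 89% × 16% = 14.24% of Beacon Manufacturing Inc.
Direct interest in Beacon Manufacturing Inc: 29%.
Aggregating (R3): 2.21% + 12.74% + 14.24% + 29% = 58.19%.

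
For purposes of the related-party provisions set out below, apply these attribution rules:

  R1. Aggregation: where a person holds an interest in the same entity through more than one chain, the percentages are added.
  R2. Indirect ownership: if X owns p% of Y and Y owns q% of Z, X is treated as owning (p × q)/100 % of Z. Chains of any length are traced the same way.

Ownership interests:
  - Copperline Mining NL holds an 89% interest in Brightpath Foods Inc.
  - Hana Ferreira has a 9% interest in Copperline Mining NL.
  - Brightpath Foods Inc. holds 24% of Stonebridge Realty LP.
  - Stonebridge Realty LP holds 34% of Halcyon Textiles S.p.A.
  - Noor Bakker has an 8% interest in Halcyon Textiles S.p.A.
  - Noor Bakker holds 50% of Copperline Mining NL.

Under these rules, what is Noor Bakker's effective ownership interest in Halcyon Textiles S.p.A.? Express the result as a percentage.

Chain via Copperline Mining NL → Brightpath Foods Inc. → Stonebridge Realty LP (R2): 50% × 89% × 24% × 34% = 3.6312% of Halcyon Textiles S.p.A.
Direct interest in Halcyon Textiles S.p.A: 8%.
Aggregating (R1): 3.6312% + 8% = 11.6312%.

11.6312%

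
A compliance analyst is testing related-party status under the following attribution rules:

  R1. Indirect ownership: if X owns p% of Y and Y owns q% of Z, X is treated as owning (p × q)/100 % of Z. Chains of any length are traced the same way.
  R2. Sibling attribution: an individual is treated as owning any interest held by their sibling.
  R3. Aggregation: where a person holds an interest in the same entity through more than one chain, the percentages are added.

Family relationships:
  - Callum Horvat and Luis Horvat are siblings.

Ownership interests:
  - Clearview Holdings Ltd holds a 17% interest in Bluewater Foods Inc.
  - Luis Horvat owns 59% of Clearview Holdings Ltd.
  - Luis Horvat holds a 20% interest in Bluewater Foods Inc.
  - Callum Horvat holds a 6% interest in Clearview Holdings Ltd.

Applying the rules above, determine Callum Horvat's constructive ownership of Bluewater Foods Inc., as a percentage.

31.05%

By sibling attribution (R2), Callum Horvat is treated as also owning Luis Horvat's interest in Clearview Holdings Ltd, giving 6% + 59% = 65%.
By sibling attribution (R2), Callum Horvat is treated as owning Luis Horvat's 20% interest in Bluewater Foods Inc.
Chain via Clearview Holdings Ltd (R1): 65% × 17% = 11.05% of Bluewater Foods Inc.
Direct interest in Bluewater Foods Inc: 20%.
Aggregating (R3): 11.05% + 20% = 31.05%.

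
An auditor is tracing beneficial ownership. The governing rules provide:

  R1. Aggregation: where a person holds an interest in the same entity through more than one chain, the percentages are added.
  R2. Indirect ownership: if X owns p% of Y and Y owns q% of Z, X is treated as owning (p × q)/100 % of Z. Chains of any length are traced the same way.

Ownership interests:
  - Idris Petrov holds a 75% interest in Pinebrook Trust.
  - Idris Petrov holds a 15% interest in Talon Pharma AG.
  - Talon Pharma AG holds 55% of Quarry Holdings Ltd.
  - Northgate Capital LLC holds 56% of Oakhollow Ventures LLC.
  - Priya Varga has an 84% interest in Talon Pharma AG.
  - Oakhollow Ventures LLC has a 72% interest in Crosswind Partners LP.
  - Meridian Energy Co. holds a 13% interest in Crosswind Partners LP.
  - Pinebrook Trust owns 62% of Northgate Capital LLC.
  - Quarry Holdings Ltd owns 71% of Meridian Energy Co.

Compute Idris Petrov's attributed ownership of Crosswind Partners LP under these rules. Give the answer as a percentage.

19.510275%

Chain via Pinebrook Trust → Northgate Capital LLC → Oakhollow Ventures LLC (R2): 75% × 62% × 56% × 72% = 18.7488% of Crosswind Partners LP.
Chain via Talon Pharma AG → Quarry Holdings Ltd → Meridian Energy Co. (R2): 15% × 55% × 71% × 13% = 0.761475% of Crosswind Partners LP.
Aggregating (R1): 18.7488% + 0.761475% = 19.510275%.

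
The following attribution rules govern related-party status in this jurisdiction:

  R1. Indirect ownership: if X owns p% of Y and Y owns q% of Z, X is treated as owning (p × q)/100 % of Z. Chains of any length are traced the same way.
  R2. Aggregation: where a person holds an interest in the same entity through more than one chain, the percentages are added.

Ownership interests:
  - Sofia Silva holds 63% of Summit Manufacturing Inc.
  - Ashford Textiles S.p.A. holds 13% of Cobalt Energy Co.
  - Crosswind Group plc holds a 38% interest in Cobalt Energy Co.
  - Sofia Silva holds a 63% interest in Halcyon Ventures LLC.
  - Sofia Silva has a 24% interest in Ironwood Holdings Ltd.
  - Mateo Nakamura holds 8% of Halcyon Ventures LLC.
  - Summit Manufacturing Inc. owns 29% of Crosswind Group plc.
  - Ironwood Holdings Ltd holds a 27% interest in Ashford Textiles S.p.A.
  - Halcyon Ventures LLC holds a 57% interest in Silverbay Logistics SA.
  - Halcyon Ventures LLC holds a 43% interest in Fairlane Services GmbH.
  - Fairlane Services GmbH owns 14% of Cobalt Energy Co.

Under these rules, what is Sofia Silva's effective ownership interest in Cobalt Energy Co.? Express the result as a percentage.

11.5776%

Chain via Ironwood Holdings Ltd → Ashford Textiles S.p.A. (R1): 24% × 27% × 13% = 0.8424% of Cobalt Energy Co.
Chain via Halcyon Ventures LLC → Fairlane Services GmbH (R1): 63% × 43% × 14% = 3.7926% of Cobalt Energy Co.
Chain via Summit Manufacturing Inc. → Crosswind Group plc (R1): 63% × 29% × 38% = 6.9426% of Cobalt Energy Co.
Aggregating (R2): 0.8424% + 3.7926% + 6.9426% = 11.5776%.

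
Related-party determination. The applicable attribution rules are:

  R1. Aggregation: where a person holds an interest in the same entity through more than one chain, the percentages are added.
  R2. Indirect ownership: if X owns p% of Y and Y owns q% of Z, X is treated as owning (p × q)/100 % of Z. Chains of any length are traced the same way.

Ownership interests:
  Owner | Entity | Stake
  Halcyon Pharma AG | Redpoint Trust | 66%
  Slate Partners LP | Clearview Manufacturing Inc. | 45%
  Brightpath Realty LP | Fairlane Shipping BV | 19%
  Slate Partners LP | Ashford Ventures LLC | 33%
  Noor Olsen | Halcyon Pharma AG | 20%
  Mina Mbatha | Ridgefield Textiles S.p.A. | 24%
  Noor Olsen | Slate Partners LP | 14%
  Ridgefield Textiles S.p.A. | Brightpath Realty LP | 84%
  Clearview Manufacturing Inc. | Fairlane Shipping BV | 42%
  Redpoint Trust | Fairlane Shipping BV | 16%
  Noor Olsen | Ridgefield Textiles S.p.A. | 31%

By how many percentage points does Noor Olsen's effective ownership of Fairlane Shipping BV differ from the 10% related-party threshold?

Chain via Halcyon Pharma AG → Redpoint Trust (R2): 20% × 66% × 16% = 2.112% of Fairlane Shipping BV.
Chain via Slate Partners LP → Clearview Manufacturing Inc. (R2): 14% × 45% × 42% = 2.646% of Fairlane Shipping BV.
Chain via Ridgefield Textiles S.p.A. → Brightpath Realty LP (R2): 31% × 84% × 19% = 4.9476% of Fairlane Shipping BV.
Aggregating (R1): 2.112% + 2.646% + 4.9476% = 9.7056%.
9.7056% falls short of the 10% threshold by 0.2944 percentage points.

0.2944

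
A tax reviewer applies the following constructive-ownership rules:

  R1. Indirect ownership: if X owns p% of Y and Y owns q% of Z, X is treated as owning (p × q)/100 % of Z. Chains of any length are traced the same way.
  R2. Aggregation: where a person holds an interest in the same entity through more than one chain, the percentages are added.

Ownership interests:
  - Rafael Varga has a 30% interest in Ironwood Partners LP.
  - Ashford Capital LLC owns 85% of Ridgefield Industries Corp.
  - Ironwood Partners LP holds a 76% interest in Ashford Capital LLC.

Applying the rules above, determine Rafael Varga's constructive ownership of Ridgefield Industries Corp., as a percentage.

19.38%

Chain via Ironwood Partners LP → Ashford Capital LLC (R1): 30% × 76% × 85% = 19.38% of Ridgefield Industries Corp.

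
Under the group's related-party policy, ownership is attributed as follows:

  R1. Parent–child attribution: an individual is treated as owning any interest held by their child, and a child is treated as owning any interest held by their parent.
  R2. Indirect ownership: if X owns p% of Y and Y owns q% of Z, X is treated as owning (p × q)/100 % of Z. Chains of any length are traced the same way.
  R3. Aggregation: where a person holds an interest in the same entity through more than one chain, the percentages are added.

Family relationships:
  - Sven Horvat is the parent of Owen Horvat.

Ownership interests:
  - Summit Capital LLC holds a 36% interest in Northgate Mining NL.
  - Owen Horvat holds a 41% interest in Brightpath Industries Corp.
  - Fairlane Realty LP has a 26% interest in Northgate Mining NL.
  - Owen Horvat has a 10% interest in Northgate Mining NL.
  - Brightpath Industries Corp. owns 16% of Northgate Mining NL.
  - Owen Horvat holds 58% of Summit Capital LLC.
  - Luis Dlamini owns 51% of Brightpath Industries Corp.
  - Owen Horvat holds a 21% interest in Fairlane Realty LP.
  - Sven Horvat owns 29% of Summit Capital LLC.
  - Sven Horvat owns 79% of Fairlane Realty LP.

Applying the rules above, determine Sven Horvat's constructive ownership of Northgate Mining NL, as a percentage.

73.88%

By parent–child attribution (R1), Sven Horvat is treated as also owning Owen Horvat's interest in Summit Capital LLC, giving 29% + 58% = 87%.
By parent–child attribution (R1), Sven Horvat is treated as also owning Owen Horvat's interest in Fairlane Realty LP, giving 79% + 21% = 100%.
By parent–child attribution (R1), Sven Horvat is treated as owning Owen Horvat's 41% interest in Brightpath Industries Corp.
By parent–child attribution (R1), Sven Horvat is treated as owning Owen Horvat's 10% interest in Northgate Mining NL.
Chain via Summit Capital LLC (R2): 87% × 36% = 31.32% of Northgate Mining NL.
Chain via Fairlane Realty LP (R2): 100% × 26% = 26% of Northgate Mining NL.
Chain via Brightpath Industries Corp. (R2): 41% × 16% = 6.56% of Northgate Mining NL.
Direct interest in Northgate Mining NL: 10%.
Aggregating (R3): 31.32% + 26% + 6.56% + 10% = 73.88%.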